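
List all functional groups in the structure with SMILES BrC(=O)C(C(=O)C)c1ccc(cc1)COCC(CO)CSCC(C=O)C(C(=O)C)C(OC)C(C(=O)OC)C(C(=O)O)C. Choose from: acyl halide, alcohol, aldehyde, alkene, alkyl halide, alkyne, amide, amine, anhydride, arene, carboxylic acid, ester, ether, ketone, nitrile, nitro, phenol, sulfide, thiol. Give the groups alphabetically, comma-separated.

–C(=O)Br: carbonyl C bonded to C and to a halogen → acyl halide (not alkyl halide).
pendant –COCH3: carbonyl C bonded to two carbons → ketone.
para-disubstituted benzene ring → arene.
C–O–C with sp³ carbons on both sides and no adjacent C=O → ether.
pendant –CH2OH on an sp³ backbone C → alcohol.
C–S–C linkage → sulfide (thioether).
pendant –CHO: carbonyl C bonded to C and H → aldehyde.
pendant –COCH3: carbonyl C bonded to two carbons → ketone.
pendant –OCH3: C–O–C with sp³ C, no adjacent C=O → ether.
pendant –COOCH3: carbonyl C bonded to C and –OCH3 → ester.
pendant –COOH: carbonyl C bonded to C and –OH → carboxylic acid.

acyl halide, alcohol, aldehyde, arene, carboxylic acid, ester, ether, ketone, sulfide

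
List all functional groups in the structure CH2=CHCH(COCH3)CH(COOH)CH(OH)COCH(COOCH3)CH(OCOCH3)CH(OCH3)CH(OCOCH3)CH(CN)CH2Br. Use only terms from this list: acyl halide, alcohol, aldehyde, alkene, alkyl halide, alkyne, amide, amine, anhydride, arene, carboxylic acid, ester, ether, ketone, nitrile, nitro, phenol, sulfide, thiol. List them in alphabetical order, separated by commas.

Taking each segment in turn:
  CH2=CH: C=C double bond → alkene.
  CH(COCH3): pendant –COCH3: carbonyl C bonded to two carbons → ketone.
  CH(COOH): pendant –COOH: carbonyl C bonded to C and –OH → carboxylic acid.
  CH(OH): –OH on an sp³ carbon → alcohol (secondary).
  CO: –C(=O)– with carbon on both sides → ketone.
  CH(COOCH3): pendant –COOCH3: carbonyl C bonded to C and –OCH3 → ester.
  CH(OCOCH3): pendant –OC(=O)CH3: an acyloxy group → ester.
  CH(OCH3): pendant –OCH3: C–O–C with sp³ C, no adjacent C=O → ether.
  CH(OCOCH3): pendant –OC(=O)CH3: an acyloxy group → ester.
  CH(CN): pendant –C≡N: nitrile.
  CH2Br: halogen on an sp³ carbon → alkyl halide.

alcohol, alkene, alkyl halide, carboxylic acid, ester, ether, ketone, nitrile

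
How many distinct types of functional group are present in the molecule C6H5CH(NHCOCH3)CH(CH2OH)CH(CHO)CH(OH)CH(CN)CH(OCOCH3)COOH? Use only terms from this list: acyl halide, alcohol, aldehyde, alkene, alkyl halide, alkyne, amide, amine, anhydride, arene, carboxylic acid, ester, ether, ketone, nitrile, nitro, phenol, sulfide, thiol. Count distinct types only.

7

C6H5– phenyl ring → arene.
pendant –NHC(=O)CH3: N bonded to a carbonyl → amide (not amine).
pendant –CH2OH on an sp³ backbone C → alcohol.
pendant –CHO: carbonyl C bonded to C and H → aldehyde.
–OH on an sp³ carbon → alcohol (secondary).
pendant –C≡N: nitrile.
pendant –OC(=O)CH3: an acyloxy group → ester.
–COOH: carbonyl C bonded to –OH and C → carboxylic acid (the –OH is not a separate alcohol).
Distinct types present: alcohol, aldehyde, amide, arene, carboxylic acid, ester, nitrile.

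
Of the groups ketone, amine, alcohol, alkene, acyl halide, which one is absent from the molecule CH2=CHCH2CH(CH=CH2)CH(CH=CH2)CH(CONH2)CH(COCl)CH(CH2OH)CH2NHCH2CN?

ketone

amine: present (CH2NHCH2 — C–N–C with sp³ carbons and no adjacent C=O → amine (secondary)).
alkene: present (CH2=CH — C=C double bond → alkene).
alcohol: present (CH(CH2OH) — pendant –CH2OH on an sp³ backbone C → alcohol).
acyl halide: present (CH(COCl) — pendant –C(=O)X: carbonyl C bonded to C and halogen → acyl halide).
ketone: absent. In CH(CONH2), the C=O is bonded to nitrogen, which defines an amide, not a ketone. In CH(COCl), the C=O is bonded to a halogen, which defines an acyl halide, not a ketone.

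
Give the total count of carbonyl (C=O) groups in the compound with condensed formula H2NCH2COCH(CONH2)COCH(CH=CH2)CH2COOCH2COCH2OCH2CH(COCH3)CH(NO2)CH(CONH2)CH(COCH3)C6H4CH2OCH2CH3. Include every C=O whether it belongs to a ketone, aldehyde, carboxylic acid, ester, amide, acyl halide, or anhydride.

CO: ketone, 1 C=O (running total 1).
CH(CONH2): amide, 1 C=O (running total 2).
CO: ketone, 1 C=O (running total 3).
CH2COOCH2: ester, 1 C=O (running total 4).
CO: ketone, 1 C=O (running total 5).
CH(COCH3): ketone, 1 C=O (running total 6).
CH(CONH2): amide, 1 C=O (running total 7).
CH(COCH3): ketone, 1 C=O (running total 8).

8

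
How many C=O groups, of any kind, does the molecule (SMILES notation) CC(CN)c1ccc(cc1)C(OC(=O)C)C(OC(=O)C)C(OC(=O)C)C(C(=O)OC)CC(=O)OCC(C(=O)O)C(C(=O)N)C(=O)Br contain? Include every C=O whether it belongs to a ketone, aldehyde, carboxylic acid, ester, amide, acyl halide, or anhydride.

CH(OCOCH3): ester, 1 C=O (running total 1).
CH(OCOCH3): ester, 1 C=O (running total 2).
CH(OCOCH3): ester, 1 C=O (running total 3).
CH(COOCH3): ester, 1 C=O (running total 4).
CH2COOCH2: ester, 1 C=O (running total 5).
CH(COOH): carboxylic acid, 1 C=O (running total 6).
CH(CONH2): amide, 1 C=O (running total 7).
COBr: acyl halide, 1 C=O (running total 8).

8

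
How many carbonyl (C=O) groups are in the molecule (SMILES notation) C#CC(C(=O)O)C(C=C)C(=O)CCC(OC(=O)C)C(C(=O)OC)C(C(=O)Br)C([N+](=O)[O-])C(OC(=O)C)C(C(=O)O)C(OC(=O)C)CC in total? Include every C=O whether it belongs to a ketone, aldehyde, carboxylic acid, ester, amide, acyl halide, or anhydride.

CH(COOH): carboxylic acid, 1 C=O (running total 1).
CO: ketone, 1 C=O (running total 2).
CH(OCOCH3): ester, 1 C=O (running total 3).
CH(COOCH3): ester, 1 C=O (running total 4).
CH(COBr): acyl halide, 1 C=O (running total 5).
CH(OCOCH3): ester, 1 C=O (running total 6).
CH(COOH): carboxylic acid, 1 C=O (running total 7).
CH(OCOCH3): ester, 1 C=O (running total 8).

8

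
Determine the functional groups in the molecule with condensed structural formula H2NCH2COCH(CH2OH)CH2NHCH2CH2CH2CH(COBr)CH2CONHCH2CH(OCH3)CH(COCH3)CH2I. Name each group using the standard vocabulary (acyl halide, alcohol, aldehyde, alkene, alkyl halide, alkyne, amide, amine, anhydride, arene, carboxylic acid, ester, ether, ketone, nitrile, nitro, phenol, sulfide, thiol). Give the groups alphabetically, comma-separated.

acyl halide, alcohol, alkyl halide, amide, amine, ether, ketone

–NH2 on an sp³ carbon with no adjacent C=O → amine.
–C(=O)– with carbon on both sides → ketone.
pendant –CH2OH on an sp³ backbone C → alcohol.
C–N–C with sp³ carbons and no adjacent C=O → amine (secondary).
pendant –C(=O)X: carbonyl C bonded to C and halogen → acyl halide.
–C(=O)–N– linkage → amide (the N is not an amine).
pendant –OCH3: C–O–C with sp³ C, no adjacent C=O → ether.
pendant –COCH3: carbonyl C bonded to two carbons → ketone.
halogen on an sp³ carbon → alkyl halide.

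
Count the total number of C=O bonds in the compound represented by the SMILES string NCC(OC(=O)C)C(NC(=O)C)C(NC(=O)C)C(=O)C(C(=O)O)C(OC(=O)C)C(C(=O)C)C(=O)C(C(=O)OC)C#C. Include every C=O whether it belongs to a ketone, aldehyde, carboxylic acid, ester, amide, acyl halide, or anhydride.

9

CH(OCOCH3): ester, 1 C=O (running total 1).
CH(NHCOCH3): amide, 1 C=O (running total 2).
CH(NHCOCH3): amide, 1 C=O (running total 3).
CO: ketone, 1 C=O (running total 4).
CH(COOH): carboxylic acid, 1 C=O (running total 5).
CH(OCOCH3): ester, 1 C=O (running total 6).
CH(COCH3): ketone, 1 C=O (running total 7).
CO: ketone, 1 C=O (running total 8).
CH(COOCH3): ester, 1 C=O (running total 9).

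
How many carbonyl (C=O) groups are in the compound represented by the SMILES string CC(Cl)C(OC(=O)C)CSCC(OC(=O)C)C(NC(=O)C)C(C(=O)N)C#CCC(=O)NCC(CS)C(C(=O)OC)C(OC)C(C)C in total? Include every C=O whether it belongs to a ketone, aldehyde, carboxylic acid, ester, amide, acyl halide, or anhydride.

6

CH(OCOCH3): ester, 1 C=O (running total 1).
CH(OCOCH3): ester, 1 C=O (running total 2).
CH(NHCOCH3): amide, 1 C=O (running total 3).
CH(CONH2): amide, 1 C=O (running total 4).
CH2CONHCH2: amide, 1 C=O (running total 5).
CH(COOCH3): ester, 1 C=O (running total 6).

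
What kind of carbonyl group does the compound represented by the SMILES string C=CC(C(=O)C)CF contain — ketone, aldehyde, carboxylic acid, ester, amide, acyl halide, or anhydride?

The carbonyl is in the CH(COCH3) segment: pendant –COCH3: carbonyl C bonded to two carbons → ketone.

ketone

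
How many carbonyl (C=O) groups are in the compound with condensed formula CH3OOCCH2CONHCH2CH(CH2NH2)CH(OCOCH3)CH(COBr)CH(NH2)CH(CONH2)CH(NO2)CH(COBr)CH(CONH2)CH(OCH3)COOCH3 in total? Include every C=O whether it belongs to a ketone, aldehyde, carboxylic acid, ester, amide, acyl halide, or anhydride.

8

CH3OOC: ester, 1 C=O (running total 1).
CH2CONHCH2: amide, 1 C=O (running total 2).
CH(OCOCH3): ester, 1 C=O (running total 3).
CH(COBr): acyl halide, 1 C=O (running total 4).
CH(CONH2): amide, 1 C=O (running total 5).
CH(COBr): acyl halide, 1 C=O (running total 6).
CH(CONH2): amide, 1 C=O (running total 7).
COOCH3: ester, 1 C=O (running total 8).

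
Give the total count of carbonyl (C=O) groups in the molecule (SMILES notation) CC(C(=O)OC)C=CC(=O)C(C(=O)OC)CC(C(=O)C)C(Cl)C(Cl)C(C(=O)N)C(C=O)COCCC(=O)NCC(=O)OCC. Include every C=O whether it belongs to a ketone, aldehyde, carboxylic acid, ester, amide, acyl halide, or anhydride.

CH(COOCH3): ester, 1 C=O (running total 1).
CO: ketone, 1 C=O (running total 2).
CH(COOCH3): ester, 1 C=O (running total 3).
CH(COCH3): ketone, 1 C=O (running total 4).
CH(CONH2): amide, 1 C=O (running total 5).
CH(CHO): aldehyde, 1 C=O (running total 6).
CH2CONHCH2: amide, 1 C=O (running total 7).
COOCH2CH3: ester, 1 C=O (running total 8).

8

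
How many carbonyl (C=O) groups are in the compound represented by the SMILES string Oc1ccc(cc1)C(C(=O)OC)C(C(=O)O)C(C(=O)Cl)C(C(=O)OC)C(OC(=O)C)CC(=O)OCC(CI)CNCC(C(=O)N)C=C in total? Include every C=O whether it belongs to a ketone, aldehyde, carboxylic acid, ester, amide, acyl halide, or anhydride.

7

CH(COOCH3): ester, 1 C=O (running total 1).
CH(COOH): carboxylic acid, 1 C=O (running total 2).
CH(COCl): acyl halide, 1 C=O (running total 3).
CH(COOCH3): ester, 1 C=O (running total 4).
CH(OCOCH3): ester, 1 C=O (running total 5).
CH2COOCH2: ester, 1 C=O (running total 6).
CH(CONH2): amide, 1 C=O (running total 7).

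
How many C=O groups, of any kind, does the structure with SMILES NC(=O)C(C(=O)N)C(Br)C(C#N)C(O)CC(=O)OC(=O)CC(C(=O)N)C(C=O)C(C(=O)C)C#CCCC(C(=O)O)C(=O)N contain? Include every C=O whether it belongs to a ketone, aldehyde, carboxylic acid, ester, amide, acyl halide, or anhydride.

9

H2NCO: amide, 1 C=O (running total 1).
CH(CONH2): amide, 1 C=O (running total 2).
CH2CO-O-COCH2: anhydride, 2 C=O (running total 4).
CH(CONH2): amide, 1 C=O (running total 5).
CH(CHO): aldehyde, 1 C=O (running total 6).
CH(COCH3): ketone, 1 C=O (running total 7).
CH(COOH): carboxylic acid, 1 C=O (running total 8).
CONH2: amide, 1 C=O (running total 9).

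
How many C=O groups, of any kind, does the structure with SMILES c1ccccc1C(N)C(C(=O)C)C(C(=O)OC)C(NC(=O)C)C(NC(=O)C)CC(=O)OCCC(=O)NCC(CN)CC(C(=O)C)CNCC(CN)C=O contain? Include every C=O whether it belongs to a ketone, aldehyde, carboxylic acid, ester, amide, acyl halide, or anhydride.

CH(COCH3): ketone, 1 C=O (running total 1).
CH(COOCH3): ester, 1 C=O (running total 2).
CH(NHCOCH3): amide, 1 C=O (running total 3).
CH(NHCOCH3): amide, 1 C=O (running total 4).
CH2COOCH2: ester, 1 C=O (running total 5).
CH2CONHCH2: amide, 1 C=O (running total 6).
CH(COCH3): ketone, 1 C=O (running total 7).
CHO: aldehyde, 1 C=O (running total 8).

8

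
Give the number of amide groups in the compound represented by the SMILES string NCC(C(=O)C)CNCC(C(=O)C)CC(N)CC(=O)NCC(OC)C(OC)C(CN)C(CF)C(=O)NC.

2

–NH2 on an sp³ carbon with no adjacent C=O → amine.
pendant –COCH3: carbonyl C bonded to two carbons → ketone.
C–N–C with sp³ carbons and no adjacent C=O → amine (secondary).
pendant –COCH3: carbonyl C bonded to two carbons → ketone.
–NH2 on an sp³ carbon with no adjacent C=O → amine.
–C(=O)–N– linkage → amide (the N is not an amine).
pendant –OCH3: C–O–C with sp³ C, no adjacent C=O → ether.
pendant –OCH3: C–O–C with sp³ C, no adjacent C=O → ether.
pendant –CH2NH2: N on sp³ C, no adjacent C=O → amine.
pendant –CH2X: halogen on sp³ carbon → alkyl halide.
–C(=O)NHCH3: carbonyl C bonded to C and to N → amide (the N is not an amine).
Amide appears at: CH2CONHCH2, CONHCH3 → 2.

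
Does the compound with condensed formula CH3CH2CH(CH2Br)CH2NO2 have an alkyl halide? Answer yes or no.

yes

Working along the chain:
  CH(CH2Br): pendant –CH2X: halogen on sp³ carbon → alkyl halide.
  CH2NO2: –NO2 on carbon → nitro group.
The CH(CH2Br) segment supplies the alkyl halide: pendant –CH2X: halogen on sp³ carbon → alkyl halide.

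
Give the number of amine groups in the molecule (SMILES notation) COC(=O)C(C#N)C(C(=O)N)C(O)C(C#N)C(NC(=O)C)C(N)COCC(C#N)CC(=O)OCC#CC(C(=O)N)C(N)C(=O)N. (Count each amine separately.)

Reading the structure from left to right:
  CH3OOC: CH3O–C(=O)–: carbonyl C bonded to C and to –OCH3 → ester (not ketone + ether).
  CH(CN): pendant –C≡N: nitrile.
  CH(CONH2): pendant –CONH2: carbonyl C bonded to C and N → amide.
  CH(OH): –OH on an sp³ carbon → alcohol (secondary).
  CH(CN): pendant –C≡N: nitrile.
  CH(NHCOCH3): pendant –NHC(=O)CH3: N bonded to a carbonyl → amide (not amine).
  CH(NH2): –NH2 on an sp³ carbon with no adjacent C=O → amine.
  CH2OCH2: C–O–C with sp³ carbons on both sides and no adjacent C=O → ether.
  CH(CN): pendant –C≡N: nitrile.
  CH2COOCH2: –C(=O)–O–C with C on the carbonyl side → ester.
  C≡C: C≡C triple bond → alkyne.
  CH(CONH2): pendant –CONH2: carbonyl C bonded to C and N → amide.
  CH(NH2): –NH2 on an sp³ carbon with no adjacent C=O → amine.
  CONH2: –C(=O)NH2: carbonyl C bonded to C and to N → amide (the N is not a separate amine).
Amine appears at: CH(NH2), CH(NH2) → 2.

2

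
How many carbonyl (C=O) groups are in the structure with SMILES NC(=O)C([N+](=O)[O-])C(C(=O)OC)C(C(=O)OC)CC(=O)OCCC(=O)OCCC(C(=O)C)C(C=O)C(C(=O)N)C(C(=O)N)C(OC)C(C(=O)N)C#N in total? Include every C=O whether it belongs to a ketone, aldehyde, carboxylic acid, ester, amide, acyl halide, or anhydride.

10

H2NCO: amide, 1 C=O (running total 1).
CH(COOCH3): ester, 1 C=O (running total 2).
CH(COOCH3): ester, 1 C=O (running total 3).
CH2COOCH2: ester, 1 C=O (running total 4).
CH2COOCH2: ester, 1 C=O (running total 5).
CH(COCH3): ketone, 1 C=O (running total 6).
CH(CHO): aldehyde, 1 C=O (running total 7).
CH(CONH2): amide, 1 C=O (running total 8).
CH(CONH2): amide, 1 C=O (running total 9).
CH(CONH2): amide, 1 C=O (running total 10).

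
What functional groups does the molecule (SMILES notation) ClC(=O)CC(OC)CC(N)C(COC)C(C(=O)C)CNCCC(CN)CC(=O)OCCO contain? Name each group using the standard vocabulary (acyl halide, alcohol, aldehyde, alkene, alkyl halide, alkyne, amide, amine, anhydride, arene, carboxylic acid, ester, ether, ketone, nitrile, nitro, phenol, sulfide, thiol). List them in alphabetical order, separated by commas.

–C(=O)Cl: carbonyl C bonded to C and to a halogen → acyl halide (not alkyl halide).
pendant –OCH3: C–O–C with sp³ C, no adjacent C=O → ether.
–NH2 on an sp³ carbon with no adjacent C=O → amine.
pendant –CH2OCH3: C–O–C linkage → ether.
pendant –COCH3: carbonyl C bonded to two carbons → ketone.
C–N–C with sp³ carbons and no adjacent C=O → amine (secondary).
pendant –CH2NH2: N on sp³ C, no adjacent C=O → amine.
–C(=O)–O–C with C on the carbonyl side → ester.
–OH on an sp³ carbon → alcohol.

acyl halide, alcohol, amine, ester, ether, ketone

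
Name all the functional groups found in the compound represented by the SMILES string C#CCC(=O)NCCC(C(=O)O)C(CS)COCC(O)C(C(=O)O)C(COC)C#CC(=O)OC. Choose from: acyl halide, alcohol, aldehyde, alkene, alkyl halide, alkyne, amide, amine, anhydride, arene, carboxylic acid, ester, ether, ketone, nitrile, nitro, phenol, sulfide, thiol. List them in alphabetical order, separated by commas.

alcohol, alkyne, amide, carboxylic acid, ester, ether, thiol

Reading the structure from left to right:
  HC≡C: C≡C triple bond → alkyne.
  CH2CONHCH2: –C(=O)–N– linkage → amide (the N is not an amine).
  CH(COOH): pendant –COOH: carbonyl C bonded to C and –OH → carboxylic acid.
  CH(CH2SH): pendant –CH2SH → thiol.
  CH2OCH2: C–O–C with sp³ carbons on both sides and no adjacent C=O → ether.
  CH(OH): –OH on an sp³ carbon → alcohol (secondary).
  CH(COOH): pendant –COOH: carbonyl C bonded to C and –OH → carboxylic acid.
  CH(CH2OCH3): pendant –CH2OCH3: C–O–C linkage → ether.
  C≡C: C≡C triple bond → alkyne.
  COOCH3: –C(=O)OCH3: carbonyl C bonded to C and to –OCH3 → ester (not ketone + ether).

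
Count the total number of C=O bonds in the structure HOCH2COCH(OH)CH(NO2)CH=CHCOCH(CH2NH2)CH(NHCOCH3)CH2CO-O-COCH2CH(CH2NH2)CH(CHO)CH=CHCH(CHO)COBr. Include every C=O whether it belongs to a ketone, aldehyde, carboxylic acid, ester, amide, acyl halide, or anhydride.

8

CO: ketone, 1 C=O (running total 1).
CO: ketone, 1 C=O (running total 2).
CH(NHCOCH3): amide, 1 C=O (running total 3).
CH2CO-O-COCH2: anhydride, 2 C=O (running total 5).
CH(CHO): aldehyde, 1 C=O (running total 6).
CH(CHO): aldehyde, 1 C=O (running total 7).
COBr: acyl halide, 1 C=O (running total 8).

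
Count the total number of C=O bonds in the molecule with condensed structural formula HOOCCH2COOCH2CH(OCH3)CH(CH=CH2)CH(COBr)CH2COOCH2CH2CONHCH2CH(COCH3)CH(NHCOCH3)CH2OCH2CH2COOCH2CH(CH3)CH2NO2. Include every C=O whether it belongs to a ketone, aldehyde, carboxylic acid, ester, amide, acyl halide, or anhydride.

HOOC: carboxylic acid, 1 C=O (running total 1).
CH2COOCH2: ester, 1 C=O (running total 2).
CH(COBr): acyl halide, 1 C=O (running total 3).
CH2COOCH2: ester, 1 C=O (running total 4).
CH2CONHCH2: amide, 1 C=O (running total 5).
CH(COCH3): ketone, 1 C=O (running total 6).
CH(NHCOCH3): amide, 1 C=O (running total 7).
CH2COOCH2: ester, 1 C=O (running total 8).

8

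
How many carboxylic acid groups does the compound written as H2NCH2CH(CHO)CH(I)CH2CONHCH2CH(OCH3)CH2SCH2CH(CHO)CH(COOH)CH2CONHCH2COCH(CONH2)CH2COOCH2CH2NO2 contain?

–NH2 on an sp³ carbon with no adjacent C=O → amine.
pendant –CHO: carbonyl C bonded to C and H → aldehyde.
halogen on an sp³ carbon → alkyl halide.
–C(=O)–N– linkage → amide (the N is not an amine).
pendant –OCH3: C–O–C with sp³ C, no adjacent C=O → ether.
C–S–C linkage → sulfide (thioether).
pendant –CHO: carbonyl C bonded to C and H → aldehyde.
pendant –COOH: carbonyl C bonded to C and –OH → carboxylic acid.
–C(=O)–N– linkage → amide (the N is not an amine).
–C(=O)– with carbon on both sides → ketone.
pendant –CONH2: carbonyl C bonded to C and N → amide.
–C(=O)–O–C with C on the carbonyl side → ester.
–NO2 on carbon → nitro group.
Carboxylic acid appears at: CH(COOH) → 1.

1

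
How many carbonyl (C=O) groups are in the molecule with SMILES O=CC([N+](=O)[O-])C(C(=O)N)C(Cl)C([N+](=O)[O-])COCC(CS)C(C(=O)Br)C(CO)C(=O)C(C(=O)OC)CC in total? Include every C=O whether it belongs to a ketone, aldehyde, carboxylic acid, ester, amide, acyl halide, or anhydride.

OHC: aldehyde, 1 C=O (running total 1).
CH(CONH2): amide, 1 C=O (running total 2).
CH(COBr): acyl halide, 1 C=O (running total 3).
CO: ketone, 1 C=O (running total 4).
CH(COOCH3): ester, 1 C=O (running total 5).

5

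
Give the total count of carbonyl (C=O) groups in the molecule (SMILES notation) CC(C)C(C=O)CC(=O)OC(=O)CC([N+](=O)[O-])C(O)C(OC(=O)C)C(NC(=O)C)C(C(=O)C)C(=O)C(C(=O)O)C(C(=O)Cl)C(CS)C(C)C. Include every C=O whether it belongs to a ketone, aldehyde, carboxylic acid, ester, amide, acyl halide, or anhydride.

CH(CHO): aldehyde, 1 C=O (running total 1).
CH2CO-O-COCH2: anhydride, 2 C=O (running total 3).
CH(OCOCH3): ester, 1 C=O (running total 4).
CH(NHCOCH3): amide, 1 C=O (running total 5).
CH(COCH3): ketone, 1 C=O (running total 6).
CO: ketone, 1 C=O (running total 7).
CH(COOH): carboxylic acid, 1 C=O (running total 8).
CH(COCl): acyl halide, 1 C=O (running total 9).

9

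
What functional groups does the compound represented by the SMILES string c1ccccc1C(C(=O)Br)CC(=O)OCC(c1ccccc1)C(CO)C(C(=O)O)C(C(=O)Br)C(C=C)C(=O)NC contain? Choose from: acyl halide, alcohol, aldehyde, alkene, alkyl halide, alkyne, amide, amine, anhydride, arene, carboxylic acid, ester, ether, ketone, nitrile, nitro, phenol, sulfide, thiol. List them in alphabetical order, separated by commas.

acyl halide, alcohol, alkene, amide, arene, carboxylic acid, ester

C6H5– phenyl ring → arene.
pendant –C(=O)X: carbonyl C bonded to C and halogen → acyl halide.
–C(=O)–O–C with C on the carbonyl side → ester.
pendant –C6H5: benzene ring → arene.
pendant –CH2OH on an sp³ backbone C → alcohol.
pendant –COOH: carbonyl C bonded to C and –OH → carboxylic acid.
pendant –C(=O)X: carbonyl C bonded to C and halogen → acyl halide.
pendant –CH=CH2: C=C double bond → alkene.
–C(=O)NHCH3: carbonyl C bonded to C and to N → amide (the N is not an amine).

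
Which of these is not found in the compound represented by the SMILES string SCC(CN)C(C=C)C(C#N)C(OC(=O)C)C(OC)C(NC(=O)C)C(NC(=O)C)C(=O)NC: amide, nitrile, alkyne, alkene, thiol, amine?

alkene: present (CH(CH=CH2) — pendant –CH=CH2: C=C double bond → alkene).
nitrile: present (CH(CN) — pendant –C≡N: nitrile).
thiol: present (HSCH2 — –SH on an sp³ carbon → thiol).
amide: present (CH(NHCOCH3) — pendant –NHC(=O)CH3: N bonded to a carbonyl → amide (not amine)).
amine: present (CH(CH2NH2) — pendant –CH2NH2: N on sp³ C, no adjacent C=O → amine).
alkyne: absent. In CH(CN), the triple bond is C≡N, not C≡C, so it is a nitrile.

alkyne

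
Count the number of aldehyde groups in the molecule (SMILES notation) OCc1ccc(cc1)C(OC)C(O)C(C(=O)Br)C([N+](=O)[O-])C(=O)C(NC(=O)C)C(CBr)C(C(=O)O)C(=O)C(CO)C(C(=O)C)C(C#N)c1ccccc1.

Working along the chain:
  HOCH2: HO– on an sp³ carbon → alcohol.
  C6H4: para-disubstituted benzene ring → arene.
  CH(OCH3): pendant –OCH3: C–O–C with sp³ C, no adjacent C=O → ether.
  CH(OH): –OH on an sp³ carbon → alcohol (secondary).
  CH(COBr): pendant –C(=O)X: carbonyl C bonded to C and halogen → acyl halide.
  CH(NO2): –NO2 on an sp³ carbon → nitro (the N=O is not a carbonyl).
  CO: –C(=O)– with carbon on both sides → ketone.
  CH(NHCOCH3): pendant –NHC(=O)CH3: N bonded to a carbonyl → amide (not amine).
  CH(CH2Br): pendant –CH2X: halogen on sp³ carbon → alkyl halide.
  CH(COOH): pendant –COOH: carbonyl C bonded to C and –OH → carboxylic acid.
  CO: –C(=O)– with carbon on both sides → ketone.
  CH(CH2OH): pendant –CH2OH on an sp³ backbone C → alcohol.
  CH(COCH3): pendant –COCH3: carbonyl C bonded to two carbons → ketone.
  CH(CN): pendant –C≡N: nitrile.
  C6H5: –C6H5 phenyl ring → arene.
No segment is a aldehyde: CH(COBr) is acyl halide, not aldehyde; CO is ketone, not aldehyde; CH(COOH) is carboxylic acid, not aldehyde. → 0.

0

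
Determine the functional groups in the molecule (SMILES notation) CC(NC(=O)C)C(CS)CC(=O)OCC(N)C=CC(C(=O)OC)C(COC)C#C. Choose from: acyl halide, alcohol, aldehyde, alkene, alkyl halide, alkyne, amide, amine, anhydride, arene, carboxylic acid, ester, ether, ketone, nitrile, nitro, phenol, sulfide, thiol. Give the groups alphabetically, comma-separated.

Working along the chain:
  CH(NHCOCH3): pendant –NHC(=O)CH3: N bonded to a carbonyl → amide (not amine).
  CH(CH2SH): pendant –CH2SH → thiol.
  CH2COOCH2: –C(=O)–O–C with C on the carbonyl side → ester.
  CH(NH2): –NH2 on an sp³ carbon with no adjacent C=O → amine.
  CH=CH: C=C double bond → alkene.
  CH(COOCH3): pendant –COOCH3: carbonyl C bonded to C and –OCH3 → ester.
  CH(CH2OCH3): pendant –CH2OCH3: C–O–C linkage → ether.
  C≡CH: C≡C triple bond → alkyne.

alkene, alkyne, amide, amine, ester, ether, thiol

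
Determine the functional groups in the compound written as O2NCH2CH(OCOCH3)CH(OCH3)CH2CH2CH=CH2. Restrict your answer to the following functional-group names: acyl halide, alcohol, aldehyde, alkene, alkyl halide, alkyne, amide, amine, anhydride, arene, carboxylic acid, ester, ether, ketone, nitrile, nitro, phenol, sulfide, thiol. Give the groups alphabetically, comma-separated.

Working along the chain:
  O2NCH2: –NO2 on carbon → nitro group.
  CH(OCOCH3): pendant –OC(=O)CH3: an acyloxy group → ester.
  CH(OCH3): pendant –OCH3: C–O–C with sp³ C, no adjacent C=O → ether.
  CH=CH2: C=C double bond → alkene.

alkene, ester, ether, nitro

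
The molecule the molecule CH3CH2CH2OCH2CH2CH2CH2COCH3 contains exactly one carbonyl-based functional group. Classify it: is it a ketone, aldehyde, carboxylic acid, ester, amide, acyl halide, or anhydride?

ketone

The carbonyl is in the CO segment: –C(=O)– with carbon on both sides → ketone.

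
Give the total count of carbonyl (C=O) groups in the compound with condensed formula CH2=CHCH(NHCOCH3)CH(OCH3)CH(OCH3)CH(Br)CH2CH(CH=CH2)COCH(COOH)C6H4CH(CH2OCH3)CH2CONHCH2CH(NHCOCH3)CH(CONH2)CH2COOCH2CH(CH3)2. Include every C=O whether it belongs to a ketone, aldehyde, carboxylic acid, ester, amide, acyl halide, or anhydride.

7

CH(NHCOCH3): amide, 1 C=O (running total 1).
CO: ketone, 1 C=O (running total 2).
CH(COOH): carboxylic acid, 1 C=O (running total 3).
CH2CONHCH2: amide, 1 C=O (running total 4).
CH(NHCOCH3): amide, 1 C=O (running total 5).
CH(CONH2): amide, 1 C=O (running total 6).
CH2COOCH2: ester, 1 C=O (running total 7).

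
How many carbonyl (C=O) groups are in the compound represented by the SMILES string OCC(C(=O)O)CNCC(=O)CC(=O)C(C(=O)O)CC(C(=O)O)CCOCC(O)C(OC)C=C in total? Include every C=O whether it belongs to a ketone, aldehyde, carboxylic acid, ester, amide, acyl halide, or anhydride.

CH(COOH): carboxylic acid, 1 C=O (running total 1).
CO: ketone, 1 C=O (running total 2).
CO: ketone, 1 C=O (running total 3).
CH(COOH): carboxylic acid, 1 C=O (running total 4).
CH(COOH): carboxylic acid, 1 C=O (running total 5).

5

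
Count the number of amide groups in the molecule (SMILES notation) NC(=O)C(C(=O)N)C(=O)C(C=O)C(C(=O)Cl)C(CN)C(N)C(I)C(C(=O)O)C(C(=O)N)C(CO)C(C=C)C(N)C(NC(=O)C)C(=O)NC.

Working along the chain:
  H2NCO: –C(=O)NH2: carbonyl C bonded to C and to N → amide (the N is not a separate amine).
  CH(CONH2): pendant –CONH2: carbonyl C bonded to C and N → amide.
  CO: –C(=O)– with carbon on both sides → ketone.
  CH(CHO): pendant –CHO: carbonyl C bonded to C and H → aldehyde.
  CH(COCl): pendant –C(=O)X: carbonyl C bonded to C and halogen → acyl halide.
  CH(CH2NH2): pendant –CH2NH2: N on sp³ C, no adjacent C=O → amine.
  CH(NH2): –NH2 on an sp³ carbon with no adjacent C=O → amine.
  CH(I): halogen on an sp³ carbon → alkyl halide.
  CH(COOH): pendant –COOH: carbonyl C bonded to C and –OH → carboxylic acid.
  CH(CONH2): pendant –CONH2: carbonyl C bonded to C and N → amide.
  CH(CH2OH): pendant –CH2OH on an sp³ backbone C → alcohol.
  CH(CH=CH2): pendant –CH=CH2: C=C double bond → alkene.
  CH(NH2): –NH2 on an sp³ carbon with no adjacent C=O → amine.
  CH(NHCOCH3): pendant –NHC(=O)CH3: N bonded to a carbonyl → amide (not amine).
  CONHCH3: –C(=O)NHCH3: carbonyl C bonded to C and to N → amide (the N is not an amine).
Amide appears at: H2NCO, CH(CONH2), CH(CONH2), CH(NHCOCH3), CONHCH3 → 5.

5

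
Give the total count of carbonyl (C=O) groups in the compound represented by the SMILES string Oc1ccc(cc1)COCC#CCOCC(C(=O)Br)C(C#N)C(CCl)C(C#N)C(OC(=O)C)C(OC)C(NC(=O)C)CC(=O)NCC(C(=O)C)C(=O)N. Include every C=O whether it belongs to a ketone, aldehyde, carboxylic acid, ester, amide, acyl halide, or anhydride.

CH(COBr): acyl halide, 1 C=O (running total 1).
CH(OCOCH3): ester, 1 C=O (running total 2).
CH(NHCOCH3): amide, 1 C=O (running total 3).
CH2CONHCH2: amide, 1 C=O (running total 4).
CH(COCH3): ketone, 1 C=O (running total 5).
CONH2: amide, 1 C=O (running total 6).

6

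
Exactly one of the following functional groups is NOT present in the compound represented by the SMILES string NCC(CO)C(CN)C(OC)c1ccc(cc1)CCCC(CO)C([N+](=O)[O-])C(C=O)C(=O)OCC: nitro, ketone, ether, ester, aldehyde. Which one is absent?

nitro: present (CH(NO2) — –NO2 on an sp³ carbon → nitro (the N=O is not a carbonyl)).
aldehyde: present (CH(CHO) — pendant –CHO: carbonyl C bonded to C and H → aldehyde).
ether: present (CH(OCH3) — pendant –OCH3: C–O–C with sp³ C, no adjacent C=O → ether).
ester: present (COOCH2CH3 — –C(=O)OCH2CH3: carbonyl C bonded to C and to –OEt → ester).
ketone: absent. In COOCH2CH3, the C=O is bonded to an –O–C group, which defines an ester, not a ketone. In CH(CHO), the carbonyl carbon carries an H, so it is an aldehyde, not a ketone.

ketone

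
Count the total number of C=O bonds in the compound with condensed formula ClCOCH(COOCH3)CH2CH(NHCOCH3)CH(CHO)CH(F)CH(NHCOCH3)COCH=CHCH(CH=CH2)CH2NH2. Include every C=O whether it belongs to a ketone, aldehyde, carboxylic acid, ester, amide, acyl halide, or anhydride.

6

ClCO: acyl halide, 1 C=O (running total 1).
CH(COOCH3): ester, 1 C=O (running total 2).
CH(NHCOCH3): amide, 1 C=O (running total 3).
CH(CHO): aldehyde, 1 C=O (running total 4).
CH(NHCOCH3): amide, 1 C=O (running total 5).
CO: ketone, 1 C=O (running total 6).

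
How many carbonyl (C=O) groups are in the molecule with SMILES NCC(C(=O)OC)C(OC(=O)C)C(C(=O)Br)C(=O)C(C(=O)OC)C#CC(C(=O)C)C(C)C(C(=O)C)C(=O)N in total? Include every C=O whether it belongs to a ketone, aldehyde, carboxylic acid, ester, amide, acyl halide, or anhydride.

CH(COOCH3): ester, 1 C=O (running total 1).
CH(OCOCH3): ester, 1 C=O (running total 2).
CH(COBr): acyl halide, 1 C=O (running total 3).
CO: ketone, 1 C=O (running total 4).
CH(COOCH3): ester, 1 C=O (running total 5).
CH(COCH3): ketone, 1 C=O (running total 6).
CH(COCH3): ketone, 1 C=O (running total 7).
CONH2: amide, 1 C=O (running total 8).

8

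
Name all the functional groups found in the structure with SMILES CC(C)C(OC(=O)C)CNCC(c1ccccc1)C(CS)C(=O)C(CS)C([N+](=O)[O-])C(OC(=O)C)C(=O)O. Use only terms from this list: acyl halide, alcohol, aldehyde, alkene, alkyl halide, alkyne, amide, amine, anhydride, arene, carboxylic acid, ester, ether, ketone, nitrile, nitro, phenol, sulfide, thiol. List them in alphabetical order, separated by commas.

Reading the structure from left to right:
  CH(OCOCH3): pendant –OC(=O)CH3: an acyloxy group → ester.
  CH2NHCH2: C–N–C with sp³ carbons and no adjacent C=O → amine (secondary).
  CH(C6H5): pendant –C6H5: benzene ring → arene.
  CH(CH2SH): pendant –CH2SH → thiol.
  CO: –C(=O)– with carbon on both sides → ketone.
  CH(CH2SH): pendant –CH2SH → thiol.
  CH(NO2): –NO2 on an sp³ carbon → nitro (the N=O is not a carbonyl).
  CH(OCOCH3): pendant –OC(=O)CH3: an acyloxy group → ester.
  COOH: –COOH: carbonyl C bonded to –OH and C → carboxylic acid (the –OH is not a separate alcohol).

amine, arene, carboxylic acid, ester, ketone, nitro, thiol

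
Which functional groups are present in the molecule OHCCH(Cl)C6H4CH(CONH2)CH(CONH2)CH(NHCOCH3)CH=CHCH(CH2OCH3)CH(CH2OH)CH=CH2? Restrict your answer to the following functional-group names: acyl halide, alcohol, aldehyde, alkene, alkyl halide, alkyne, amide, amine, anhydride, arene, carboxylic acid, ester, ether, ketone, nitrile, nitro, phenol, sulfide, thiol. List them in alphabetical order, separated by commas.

Reading the structure from left to right:
  OHC: terminal –CHO: carbonyl C bonded to H and C → aldehyde.
  CH(Cl): halogen on an sp³ carbon → alkyl halide.
  C6H4: para-disubstituted benzene ring → arene.
  CH(CONH2): pendant –CONH2: carbonyl C bonded to C and N → amide.
  CH(CONH2): pendant –CONH2: carbonyl C bonded to C and N → amide.
  CH(NHCOCH3): pendant –NHC(=O)CH3: N bonded to a carbonyl → amide (not amine).
  CH=CH: C=C double bond → alkene.
  CH(CH2OCH3): pendant –CH2OCH3: C–O–C linkage → ether.
  CH(CH2OH): pendant –CH2OH on an sp³ backbone C → alcohol.
  CH=CH2: C=C double bond → alkene.

alcohol, aldehyde, alkene, alkyl halide, amide, arene, ether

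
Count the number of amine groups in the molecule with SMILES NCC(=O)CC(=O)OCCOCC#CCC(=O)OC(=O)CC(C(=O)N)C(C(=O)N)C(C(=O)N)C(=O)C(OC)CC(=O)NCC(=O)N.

Working along the chain:
  H2NCH2: –NH2 on an sp³ carbon with no adjacent C=O → amine.
  CO: –C(=O)– with carbon on both sides → ketone.
  CH2COOCH2: –C(=O)–O–C with C on the carbonyl side → ester.
  CH2OCH2: C–O–C with sp³ carbons on both sides and no adjacent C=O → ether.
  C≡C: C≡C triple bond → alkyne.
  CH2CO-O-COCH2: two acyl groups sharing one oxygen, –C(=O)–O–C(=O)– → anhydride.
  CH(CONH2): pendant –CONH2: carbonyl C bonded to C and N → amide.
  CH(CONH2): pendant –CONH2: carbonyl C bonded to C and N → amide.
  CH(CONH2): pendant –CONH2: carbonyl C bonded to C and N → amide.
  CO: –C(=O)– with carbon on both sides → ketone.
  CH(OCH3): pendant –OCH3: C–O–C with sp³ C, no adjacent C=O → ether.
  CH2CONHCH2: –C(=O)–N– linkage → amide (the N is not an amine).
  CONH2: –C(=O)NH2: carbonyl C bonded to C and to N → amide (the N is not a separate amine).
Amine appears at: H2NCH2 → 1.

1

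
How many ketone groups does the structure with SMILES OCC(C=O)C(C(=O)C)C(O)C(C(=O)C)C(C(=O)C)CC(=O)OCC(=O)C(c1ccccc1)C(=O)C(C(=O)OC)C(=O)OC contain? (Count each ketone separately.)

5

HO– on an sp³ carbon → alcohol.
pendant –CHO: carbonyl C bonded to C and H → aldehyde.
pendant –COCH3: carbonyl C bonded to two carbons → ketone.
–OH on an sp³ carbon → alcohol (secondary).
pendant –COCH3: carbonyl C bonded to two carbons → ketone.
pendant –COCH3: carbonyl C bonded to two carbons → ketone.
–C(=O)–O–C with C on the carbonyl side → ester.
–C(=O)– with carbon on both sides → ketone.
pendant –C6H5: benzene ring → arene.
–C(=O)– with carbon on both sides → ketone.
pendant –COOCH3: carbonyl C bonded to C and –OCH3 → ester.
–C(=O)OCH3: carbonyl C bonded to C and to –OCH3 → ester (not ketone + ether).
Ketone appears at: CH(COCH3), CH(COCH3), CH(COCH3), CO, CO → 5.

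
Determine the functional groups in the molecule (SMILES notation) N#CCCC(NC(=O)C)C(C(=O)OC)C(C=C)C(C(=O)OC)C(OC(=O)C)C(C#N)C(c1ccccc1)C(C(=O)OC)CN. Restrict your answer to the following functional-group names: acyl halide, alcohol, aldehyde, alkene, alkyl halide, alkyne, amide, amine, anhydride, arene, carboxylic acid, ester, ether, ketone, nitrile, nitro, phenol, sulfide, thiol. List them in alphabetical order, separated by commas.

alkene, amide, amine, arene, ester, nitrile

Working along the chain:
  N≡C: N≡C–: carbon triple-bonded to nitrogen → nitrile.
  CH(NHCOCH3): pendant –NHC(=O)CH3: N bonded to a carbonyl → amide (not amine).
  CH(COOCH3): pendant –COOCH3: carbonyl C bonded to C and –OCH3 → ester.
  CH(CH=CH2): pendant –CH=CH2: C=C double bond → alkene.
  CH(COOCH3): pendant –COOCH3: carbonyl C bonded to C and –OCH3 → ester.
  CH(OCOCH3): pendant –OC(=O)CH3: an acyloxy group → ester.
  CH(CN): pendant –C≡N: nitrile.
  CH(C6H5): pendant –C6H5: benzene ring → arene.
  CH(COOCH3): pendant –COOCH3: carbonyl C bonded to C and –OCH3 → ester.
  CH2NH2: –NH2 on an sp³ carbon with no adjacent C=O → amine.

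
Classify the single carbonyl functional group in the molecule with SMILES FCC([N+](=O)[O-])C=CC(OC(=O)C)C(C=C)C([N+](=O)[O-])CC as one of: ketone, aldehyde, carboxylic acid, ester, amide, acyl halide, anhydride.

ester

The carbonyl is in the CH(OCOCH3) segment: pendant –OC(=O)CH3: an acyloxy group → ester.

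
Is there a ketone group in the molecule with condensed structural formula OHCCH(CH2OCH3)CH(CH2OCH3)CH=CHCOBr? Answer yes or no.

no

terminal –CHO: carbonyl C bonded to H and C → aldehyde.
pendant –CH2OCH3: C–O–C linkage → ether.
pendant –CH2OCH3: C–O–C linkage → ether.
C=C double bond → alkene.
–C(=O)Br: carbonyl C bonded to C and to a halogen → acyl halide (not alkyl halide).
In OHC, the carbonyl carbon carries an H, so it is an aldehyde, not a ketone. In COBr, the C=O is bonded to a halogen, which defines an acyl halide, not a ketone.
The groups actually present are: acyl halide, aldehyde, alkene, ether.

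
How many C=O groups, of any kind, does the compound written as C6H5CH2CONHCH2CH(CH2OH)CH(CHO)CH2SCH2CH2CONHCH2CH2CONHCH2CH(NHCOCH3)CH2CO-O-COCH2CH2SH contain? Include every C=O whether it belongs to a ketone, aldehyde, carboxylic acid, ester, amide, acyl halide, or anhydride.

CH2CONHCH2: amide, 1 C=O (running total 1).
CH(CHO): aldehyde, 1 C=O (running total 2).
CH2CONHCH2: amide, 1 C=O (running total 3).
CH2CONHCH2: amide, 1 C=O (running total 4).
CH(NHCOCH3): amide, 1 C=O (running total 5).
CH2CO-O-COCH2: anhydride, 2 C=O (running total 7).

7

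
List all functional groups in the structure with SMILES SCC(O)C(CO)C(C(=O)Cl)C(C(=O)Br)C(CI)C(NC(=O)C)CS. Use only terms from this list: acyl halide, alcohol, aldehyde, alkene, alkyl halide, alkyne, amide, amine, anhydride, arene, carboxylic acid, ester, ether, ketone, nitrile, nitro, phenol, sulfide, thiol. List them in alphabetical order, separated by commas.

acyl halide, alcohol, alkyl halide, amide, thiol

Reading the structure from left to right:
  HSCH2: –SH on an sp³ carbon → thiol.
  CH(OH): –OH on an sp³ carbon → alcohol (secondary).
  CH(CH2OH): pendant –CH2OH on an sp³ backbone C → alcohol.
  CH(COCl): pendant –C(=O)X: carbonyl C bonded to C and halogen → acyl halide.
  CH(COBr): pendant –C(=O)X: carbonyl C bonded to C and halogen → acyl halide.
  CH(CH2I): pendant –CH2X: halogen on sp³ carbon → alkyl halide.
  CH(NHCOCH3): pendant –NHC(=O)CH3: N bonded to a carbonyl → amide (not amine).
  CH2SH: –SH on an sp³ carbon → thiol.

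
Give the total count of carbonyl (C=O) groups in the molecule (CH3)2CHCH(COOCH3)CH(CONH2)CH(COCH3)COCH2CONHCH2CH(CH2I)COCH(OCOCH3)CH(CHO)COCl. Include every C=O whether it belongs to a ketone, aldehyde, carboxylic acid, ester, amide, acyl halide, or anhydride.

9

CH(COOCH3): ester, 1 C=O (running total 1).
CH(CONH2): amide, 1 C=O (running total 2).
CH(COCH3): ketone, 1 C=O (running total 3).
CO: ketone, 1 C=O (running total 4).
CH2CONHCH2: amide, 1 C=O (running total 5).
CO: ketone, 1 C=O (running total 6).
CH(OCOCH3): ester, 1 C=O (running total 7).
CH(CHO): aldehyde, 1 C=O (running total 8).
COCl: acyl halide, 1 C=O (running total 9).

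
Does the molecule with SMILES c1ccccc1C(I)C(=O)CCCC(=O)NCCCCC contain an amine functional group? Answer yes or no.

no

C6H5– phenyl ring → arene.
halogen on an sp³ carbon → alkyl halide.
–C(=O)– with carbon on both sides → ketone.
–C(=O)–N– linkage → amide (the N is not an amine).
In CH2CONHCH2, the nitrogen is bonded directly to a carbonyl carbon, making it part of an amide, not a free amine.
The groups actually present are: alkyl halide, amide, arene, ketone.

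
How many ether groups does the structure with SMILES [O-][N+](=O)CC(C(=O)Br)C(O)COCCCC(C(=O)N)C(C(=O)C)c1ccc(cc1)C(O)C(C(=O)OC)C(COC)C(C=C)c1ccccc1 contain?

–NO2 on carbon → nitro group.
pendant –C(=O)X: carbonyl C bonded to C and halogen → acyl halide.
–OH on an sp³ carbon → alcohol (secondary).
C–O–C with sp³ carbons on both sides and no adjacent C=O → ether.
pendant –CONH2: carbonyl C bonded to C and N → amide.
pendant –COCH3: carbonyl C bonded to two carbons → ketone.
para-disubstituted benzene ring → arene.
–OH on an sp³ carbon → alcohol (secondary).
pendant –COOCH3: carbonyl C bonded to C and –OCH3 → ester.
pendant –CH2OCH3: C–O–C linkage → ether.
pendant –CH=CH2: C=C double bond → alkene.
–C6H5 phenyl ring → arene.
Ether appears at: CH2OCH2, CH(CH2OCH3) → 2.

2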